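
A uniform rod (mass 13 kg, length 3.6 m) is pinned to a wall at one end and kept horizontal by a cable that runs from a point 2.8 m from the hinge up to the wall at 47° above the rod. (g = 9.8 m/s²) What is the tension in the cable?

T ≈ 112 N

Take torques about the hinge: T sin 47° · 2.8 = 13×9.8×1.8 = 229.32 N·m.
So T = 229.32 / (0.7314 × 2.8) = 111.98 N.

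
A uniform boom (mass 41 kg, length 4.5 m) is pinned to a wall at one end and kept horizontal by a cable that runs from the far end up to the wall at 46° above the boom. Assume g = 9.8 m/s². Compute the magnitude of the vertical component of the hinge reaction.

|H_y| ≈ 201 N

Take torques about the hinge: T sin 46° · 4.5 = 41×9.8×2.25 = 904.05 N·m.
So T = 904.05 / (0.7193 × 4.5) = 279.28 N.
ΣF_y = 0: H_y = (41×9.8) − T sin 46° = 401.8 − 200.9 = 200.9 N.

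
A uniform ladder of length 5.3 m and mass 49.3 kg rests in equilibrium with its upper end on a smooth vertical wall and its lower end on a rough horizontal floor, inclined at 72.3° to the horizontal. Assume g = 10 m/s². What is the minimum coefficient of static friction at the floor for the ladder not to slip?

ΣF_y = 0: N_floor = 49.3×10 = 493 N.
Torques about the foot: N_wall · 5.3 sin 72.3° = 49.3×10×2.65 cos 72.3° → N_wall = 78.668 N.
ΣF_x = 0: f_floor = N_wall = 78.668 N.
μ_min = f_floor / N_floor = 78.668 / 493 = 0.1596.

μ_min ≈ 0.160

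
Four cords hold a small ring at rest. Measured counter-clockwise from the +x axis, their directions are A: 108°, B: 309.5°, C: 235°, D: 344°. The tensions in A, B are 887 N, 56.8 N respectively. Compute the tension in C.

T_C ≈ 744 N

Resolve: ΣF_x = 887 cos 108° + 56.8 cos 309.5° + T_C cos 235° + T_D cos 344° = 0.
        ΣF_y = 887 sin 108° + 56.8 sin 309.5° + T_C sin 235° + T_D sin 344° = 0.
The known terms sum to (-238, 799.8) N, so -0.5736 T_C + 0.9613 T_D = 238 and -0.8192 T_C − 0.2756 T_D = -799.8.
Solving simultaneously: T_C = 743.7 N, T_D = 691.3 N.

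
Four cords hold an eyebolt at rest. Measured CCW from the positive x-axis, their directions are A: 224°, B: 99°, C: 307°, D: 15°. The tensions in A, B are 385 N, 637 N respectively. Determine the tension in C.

T_C ≈ 482 N

Resolve: ΣF_x = 385 cos 224° + 637 cos 99° + T_C cos 307° + T_D cos 15° = 0.
        ΣF_y = 385 sin 224° + 637 sin 99° + T_C sin 307° + T_D sin 15° = 0.
The known terms sum to (-376.6, 361.7) N, so 0.6018 T_C + 0.9659 T_D = 376.6 and -0.7986 T_C + 0.2588 T_D = -361.7.
Solving simultaneously: T_C = 482 N, T_D = 89.60 N.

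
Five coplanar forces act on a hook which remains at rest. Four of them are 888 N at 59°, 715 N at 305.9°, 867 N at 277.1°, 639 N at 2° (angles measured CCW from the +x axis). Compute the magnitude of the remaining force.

F ≈ 1750 N

Sum the known components: ΣF_x = 1622 N, ΣF_y = -656.1 N.
For equilibrium the remaining force must supply (−ΣF_x, −ΣF_y) = (-1622, 656.1) N.
Magnitude = √((-1622)² + (656.1)²) = 1750 N; direction = atan2(656.1, -1622) = 158.0°.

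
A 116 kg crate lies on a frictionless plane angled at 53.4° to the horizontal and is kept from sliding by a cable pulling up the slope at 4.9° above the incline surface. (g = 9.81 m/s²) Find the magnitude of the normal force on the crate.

N ≈ 600 N

Take axes along and perpendicular to the incline. Weight components: W sin 53.4° = 913.6 N down-slope, W cos 53.4° = 678.5 N into the surface.
Along incline: T cos 4.9° = W sin 53.4° → T = 916.9 N.
Perpendicular: N = W cos 53.4° − T sin 4.9° = 600.2 N.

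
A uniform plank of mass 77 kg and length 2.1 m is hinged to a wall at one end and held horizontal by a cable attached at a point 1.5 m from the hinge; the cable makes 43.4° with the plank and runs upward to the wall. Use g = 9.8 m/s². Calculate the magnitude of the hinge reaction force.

|H| ≈ 603 N

Take torques about the hinge: T sin 43.4° · 1.5 = 77×9.8×1.05 = 792.33 N·m.
So T = 792.33 / (0.6871 × 1.5) = 768.78 N.
ΣF_x = 0: H_x = T cos 43.4° = 558.58 N.
ΣF_y = 0: H_y = (77×9.8) − T sin 43.4° = 754.6 − 528.22 = 226.38 N.
|H| = √(H_x² + H_y²) = √((558.58)² + (226.38)²) = 602.71 N.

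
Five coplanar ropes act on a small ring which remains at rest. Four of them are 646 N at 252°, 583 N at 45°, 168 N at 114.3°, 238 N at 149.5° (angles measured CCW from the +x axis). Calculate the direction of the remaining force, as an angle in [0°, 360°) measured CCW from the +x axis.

Sum the known components: ΣF_x = -61.58 N, ΣF_y = 71.77 N.
For equilibrium the remaining force must supply (−ΣF_x, −ΣF_y) = (61.58, -71.77) N.
Magnitude = √((61.58)² + (-71.77)²) = 94.57 N; direction = atan2(-71.77, 61.58) = 310.6°.

θ ≈ 311°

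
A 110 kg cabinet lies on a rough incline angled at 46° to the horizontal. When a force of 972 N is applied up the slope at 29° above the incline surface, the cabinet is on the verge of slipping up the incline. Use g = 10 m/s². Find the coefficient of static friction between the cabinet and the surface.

On the verge of sliding up the incline, friction is at its maximum μN and acts down the slope.
Perpendicular to incline: N = W cos 46° − P sin 29° = 764.1 − 471.2 = 292.9 N.
Along incline: P cos 29° − μN = W sin 46° → μ = −(W sin 46° − P cos 29°) / N = 0.201.

μ ≈ 0.201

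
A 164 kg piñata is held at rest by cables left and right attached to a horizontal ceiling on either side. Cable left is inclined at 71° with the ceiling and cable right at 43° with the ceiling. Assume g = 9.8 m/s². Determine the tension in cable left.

T_left ≈ 1290 N

Weight W = 164 × 9.8 = 1607 N acts straight down.
Horizontal: T_left cos 71° = T_right cos 43°  →  T_right = 0.4452 T_left.
Vertical: T_left sin 71° + T_right sin 43° = 1607.
Substituting the horizontal relation into the vertical equation gives 1.249 T_left = 1607, so T_left = 1287 N.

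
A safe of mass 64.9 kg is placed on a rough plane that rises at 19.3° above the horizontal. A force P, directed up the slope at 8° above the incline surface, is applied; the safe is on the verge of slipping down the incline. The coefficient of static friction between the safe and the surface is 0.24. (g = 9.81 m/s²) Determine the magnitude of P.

P ≈ 69.2 N

On the verge of sliding down the incline, friction equals μN and acts up the slope.
Perpendicular: N + P sin 8° = W cos 19.3° = 600.9 N.
Along incline: P cos 8° + μN = W sin 19.3° with W sin 19.3° = 210.4 N.
Solving the pair for P and N: P = 69.2 N, N = 591.3 N (and f = μN = 141.9 N).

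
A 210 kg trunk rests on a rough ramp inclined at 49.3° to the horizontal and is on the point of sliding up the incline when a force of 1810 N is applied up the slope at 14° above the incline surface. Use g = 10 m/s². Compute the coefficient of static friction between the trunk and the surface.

μ ≈ 0.176

On the verge of sliding up the incline, friction is at its maximum μN and acts down the slope.
Perpendicular to incline: N = W cos 49.3° − P sin 14° = 1369 − 437.9 = 931.5 N.
Along incline: P cos 14° − μN = W sin 49.3° → μ = −(W sin 49.3° − P cos 14°) / N = 0.1762.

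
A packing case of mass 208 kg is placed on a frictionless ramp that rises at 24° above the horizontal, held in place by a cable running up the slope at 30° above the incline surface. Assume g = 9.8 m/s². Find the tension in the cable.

Take axes along and perpendicular to the incline. Weight components: W sin 24° = 829.1 N down-slope, W cos 24° = 1862 N into the surface.
Along incline: T cos 30° = W sin 24° → T = 957.4 N.
Perpendicular: N = W cos 24° − T sin 30° = 1383 N.

T ≈ 957 N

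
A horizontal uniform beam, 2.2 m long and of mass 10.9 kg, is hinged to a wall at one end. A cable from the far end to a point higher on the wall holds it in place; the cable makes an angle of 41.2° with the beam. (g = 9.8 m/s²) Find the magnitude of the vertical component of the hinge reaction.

Take torques about the hinge: T sin 41.2° · 2.2 = 10.9×9.8×1.1 = 117.5 N·m.
So T = 117.5 / (0.6587 × 2.2) = 81.085 N.
ΣF_y = 0: H_y = (10.9×9.8) − T sin 41.2° = 106.82 − 53.41 = 53.41 N.

|H_y| ≈ 53.4 N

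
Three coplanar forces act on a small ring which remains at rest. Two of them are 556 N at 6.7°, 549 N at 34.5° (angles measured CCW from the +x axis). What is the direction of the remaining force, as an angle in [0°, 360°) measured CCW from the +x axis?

θ ≈ 201°

Sum the known components: ΣF_x = 1005 N, ΣF_y = 375.8 N.
For equilibrium the remaining force must supply (−ΣF_x, −ΣF_y) = (-1005, -375.8) N.
Magnitude = √((-1005)² + (-375.8)²) = 1073 N; direction = atan2(-375.8, -1005) = 200.5°.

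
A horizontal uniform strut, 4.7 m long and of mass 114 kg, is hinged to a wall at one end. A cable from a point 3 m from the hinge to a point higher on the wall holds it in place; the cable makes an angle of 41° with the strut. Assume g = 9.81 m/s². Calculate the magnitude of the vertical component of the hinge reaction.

Take torques about the hinge: T sin 41° · 3 = 114×9.81×2.35 = 2628.1 N·m.
So T = 2628.1 / (0.6561 × 3) = 1335.3 N.
ΣF_y = 0: H_y = (114×9.81) − T sin 41° = 1118.3 − 876.03 = 242.31 N.

|H_y| ≈ 242 N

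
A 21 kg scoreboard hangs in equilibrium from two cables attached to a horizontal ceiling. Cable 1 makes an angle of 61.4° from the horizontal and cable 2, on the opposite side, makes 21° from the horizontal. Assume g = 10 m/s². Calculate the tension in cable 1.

T_1 ≈ 198 N

Weight W = 21 × 10 = 210 N acts straight down.
Horizontal: T_1 cos 61.4° = T_2 cos 21°  →  T_2 = 0.5127 T_1.
Vertical: T_1 sin 61.4° + T_2 sin 21° = 210.
Substituting the horizontal relation into the vertical equation gives 1.062 T_1 = 210, so T_1 = 197.8 N.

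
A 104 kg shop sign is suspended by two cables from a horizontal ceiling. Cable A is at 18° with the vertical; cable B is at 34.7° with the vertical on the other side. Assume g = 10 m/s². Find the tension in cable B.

Angles from the horizontal: cable A is 90° − 18° = 72°, cable B is 90° − 34.7° = 55.3°.
Weight W = 104 × 10 = 1040 N acts straight down.
Horizontal: T_A cos 72° = T_B cos 55.3°  →  T_A = 1.842 T_B.
Vertical: T_A sin 72° + T_B sin 55.3° = 1040.
Substituting the horizontal relation into the vertical equation gives 2.574 T_B = 1040, so T_B = 404 N.

T_B ≈ 404 N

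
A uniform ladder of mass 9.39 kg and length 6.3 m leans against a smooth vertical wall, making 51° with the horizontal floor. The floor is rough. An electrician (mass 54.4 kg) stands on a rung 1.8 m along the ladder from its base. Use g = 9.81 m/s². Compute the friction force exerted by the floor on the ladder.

Torques about the foot: N_wall · 6.3 sin 51° = 9.39×9.81×3.15 cos 51° + 54.4×9.81×1.8 cos 51° → N_wall = 160.77 N.
ΣF_x = 0: f_floor = N_wall = 160.77 N.

f ≈ 161 N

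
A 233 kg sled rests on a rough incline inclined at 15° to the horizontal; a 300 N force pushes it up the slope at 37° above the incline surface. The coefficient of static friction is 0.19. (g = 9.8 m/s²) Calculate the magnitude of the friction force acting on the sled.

f ≈ 351 N

Axes along / perpendicular to the incline. W sin 15° = 591 N down-slope; W cos 15° = 2206 N into the surface.
Perpendicular: N = W cos 15° − P sin 37° = 2206 − 180.5 = 2025 N.
Along incline: P cos 37° + f = W sin 15° (friction acts up-slope) → f = 591 − 239.6 = 351.4 N.
|f| = 351.4 N ≤ μN = 384.8 N, so the sled is indeed static.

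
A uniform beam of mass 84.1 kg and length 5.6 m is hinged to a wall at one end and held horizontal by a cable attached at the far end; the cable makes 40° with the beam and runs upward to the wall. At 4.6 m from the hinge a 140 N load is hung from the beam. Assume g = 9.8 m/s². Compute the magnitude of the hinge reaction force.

Take torques about the hinge: T sin 40° · 5.6 = 84.1×9.8×2.8 + 140×4.6 = 2951.7 N·m.
So T = 2951.7 / (0.6428 × 5.6) = 820.01 N.
ΣF_x = 0: H_x = T cos 40° = 628.16 N.
ΣF_y = 0: H_y = (84.1×9.8 + 140) − T sin 40° = 964.18 − 527.09 = 437.09 N.
|H| = √(H_x² + H_y²) = √((628.16)² + (437.09)²) = 765.27 N.

|H| ≈ 765 N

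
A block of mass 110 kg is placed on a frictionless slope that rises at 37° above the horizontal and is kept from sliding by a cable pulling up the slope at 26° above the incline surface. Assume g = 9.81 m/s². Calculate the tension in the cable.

T ≈ 723 N

Take axes along and perpendicular to the incline. Weight components: W sin 37° = 649.4 N down-slope, W cos 37° = 861.8 N into the surface.
Along incline: T cos 26° = W sin 37° → T = 722.5 N.
Perpendicular: N = W cos 37° − T sin 26° = 545.1 N.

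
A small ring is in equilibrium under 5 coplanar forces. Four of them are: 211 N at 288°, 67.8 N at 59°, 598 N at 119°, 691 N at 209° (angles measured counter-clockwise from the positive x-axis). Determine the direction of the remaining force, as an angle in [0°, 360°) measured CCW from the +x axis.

Sum the known components: ΣF_x = -794.2 N, ΣF_y = 45.46 N.
For equilibrium the remaining force must supply (−ΣF_x, −ΣF_y) = (794.2, -45.46) N.
Magnitude = √((794.2)² + (-45.46)²) = 795.5 N; direction = atan2(-45.46, 794.2) = 356.7°.

θ ≈ 357°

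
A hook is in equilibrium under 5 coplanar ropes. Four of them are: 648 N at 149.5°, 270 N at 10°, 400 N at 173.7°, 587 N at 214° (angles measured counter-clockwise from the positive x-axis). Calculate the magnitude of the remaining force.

Sum the known components: ΣF_x = -1177 N, ΣF_y = 91.42 N.
For equilibrium the remaining force must supply (−ΣF_x, −ΣF_y) = (1177, -91.42) N.
Magnitude = √((1177)² + (-91.42)²) = 1180 N; direction = atan2(-91.42, 1177) = 355.6°.

F ≈ 1180 N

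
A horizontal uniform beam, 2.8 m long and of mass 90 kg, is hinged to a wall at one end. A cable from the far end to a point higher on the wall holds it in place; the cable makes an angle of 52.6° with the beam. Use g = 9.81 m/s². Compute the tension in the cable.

Take torques about the hinge: T sin 52.6° · 2.8 = 90×9.81×1.4 = 1236.1 N·m.
So T = 1236.1 / (0.7944 × 2.8) = 555.69 N.

T ≈ 556 N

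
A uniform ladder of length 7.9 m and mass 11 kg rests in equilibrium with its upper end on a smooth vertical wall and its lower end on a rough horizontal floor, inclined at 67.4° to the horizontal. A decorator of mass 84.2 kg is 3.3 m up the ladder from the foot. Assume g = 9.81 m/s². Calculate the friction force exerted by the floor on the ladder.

Torques about the foot: N_wall · 7.9 sin 67.4° = 11×9.81×3.95 cos 67.4° + 84.2×9.81×3.3 cos 67.4° → N_wall = 166.09 N.
ΣF_x = 0: f_floor = N_wall = 166.09 N.

f ≈ 166 N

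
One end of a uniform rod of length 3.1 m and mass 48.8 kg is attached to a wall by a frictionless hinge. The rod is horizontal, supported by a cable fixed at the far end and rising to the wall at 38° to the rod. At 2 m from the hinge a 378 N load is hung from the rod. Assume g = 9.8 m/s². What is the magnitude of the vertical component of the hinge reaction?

|H_y| ≈ 373 N

Take torques about the hinge: T sin 38° · 3.1 = 48.8×9.8×1.55 + 378×2 = 1497.3 N·m.
So T = 1497.3 / (0.6157 × 3.1) = 784.51 N.
ΣF_y = 0: H_y = (48.8×9.8 + 378) − T sin 38° = 856.24 − 482.99 = 373.25 N.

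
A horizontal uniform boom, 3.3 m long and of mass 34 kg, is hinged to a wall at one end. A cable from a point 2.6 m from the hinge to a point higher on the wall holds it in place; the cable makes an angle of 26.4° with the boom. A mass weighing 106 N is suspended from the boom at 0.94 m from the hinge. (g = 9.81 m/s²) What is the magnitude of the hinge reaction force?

Take torques about the hinge: T sin 26.4° · 2.6 = 34×9.81×1.65 + 106×0.94 = 649.98 N·m.
So T = 649.98 / (0.4446 × 2.6) = 562.24 N.
ΣF_x = 0: H_x = T cos 26.4° = 503.61 N.
ΣF_y = 0: H_y = (34×9.81 + 106) − T sin 26.4° = 439.54 − 249.99 = 189.55 N.
|H| = √(H_x² + H_y²) = √((503.61)² + (189.55)²) = 538.1 N.

|H| ≈ 538 N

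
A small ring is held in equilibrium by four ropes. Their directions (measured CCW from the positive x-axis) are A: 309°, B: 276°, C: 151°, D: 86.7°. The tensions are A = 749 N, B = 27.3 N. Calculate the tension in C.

Resolve: ΣF_x = 749 cos 309° + 27.3 cos 276° + T_C cos 151° + T_D cos 86.7° = 0.
        ΣF_y = 749 sin 309° + 27.3 sin 276° + T_C sin 151° + T_D sin 86.7° = 0.
The known terms sum to (474.2, -609.2) N, so -0.8746 T_C + 0.0576 T_D = -474.2 and 0.4848 T_C + 0.9983 T_D = 609.2.
Solving simultaneously: T_C = 564.3 N, T_D = 336.2 N.

T_C ≈ 564 N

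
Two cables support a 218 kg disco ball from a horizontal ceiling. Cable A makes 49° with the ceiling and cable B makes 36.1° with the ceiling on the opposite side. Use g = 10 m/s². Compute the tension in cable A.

T_A ≈ 1770 N

Weight W = 218 × 10 = 2180 N acts straight down.
Horizontal: T_A cos 49° = T_B cos 36.1°  →  T_B = 0.812 T_A.
Vertical: T_A sin 49° + T_B sin 36.1° = 2180.
Substituting the horizontal relation into the vertical equation gives 1.233 T_A = 2180, so T_A = 1768 N.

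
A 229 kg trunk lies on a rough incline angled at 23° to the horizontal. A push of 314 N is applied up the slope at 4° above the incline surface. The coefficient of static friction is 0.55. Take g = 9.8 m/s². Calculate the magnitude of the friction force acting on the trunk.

Axes along / perpendicular to the incline. W sin 23° = 876.9 N down-slope; W cos 23° = 2066 N into the surface.
Perpendicular: N = W cos 23° − P sin 4° = 2066 − 21.9 = 2044 N.
Along incline: P cos 4° + f = W sin 23° (friction acts up-slope) → f = 876.9 − 313.2 = 563.6 N.
|f| = 563.6 N ≤ μN = 1124 N, so the trunk is indeed static.

f ≈ 564 N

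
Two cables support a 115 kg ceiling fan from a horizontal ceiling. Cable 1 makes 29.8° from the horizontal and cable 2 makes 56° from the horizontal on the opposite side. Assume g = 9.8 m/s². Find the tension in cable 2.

T_2 ≈ 981 N

Weight W = 115 × 9.8 = 1127 N acts straight down.
Horizontal: T_1 cos 29.8° = T_2 cos 56°  →  T_1 = 0.6444 T_2.
Vertical: T_1 sin 29.8° + T_2 sin 56° = 1127.
Substituting the horizontal relation into the vertical equation gives 1.149 T_2 = 1127, so T_2 = 980.6 N.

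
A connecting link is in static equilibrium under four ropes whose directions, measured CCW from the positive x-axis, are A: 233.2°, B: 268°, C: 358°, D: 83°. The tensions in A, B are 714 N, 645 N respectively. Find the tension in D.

Resolve: ΣF_x = 714 cos 233.2° + 645 cos 268° + T_C cos 358° + T_D cos 83° = 0.
        ΣF_y = 714 sin 233.2° + 645 sin 268° + T_C sin 358° + T_D sin 83° = 0.
The known terms sum to (-450.2, -1216) N, so 0.9994 T_C + 0.1219 T_D = 450.2 and -0.0349 T_C + 0.9925 T_D = 1216.
Solving simultaneously: T_C = 299.8 N, T_D = 1236 N.

T_D ≈ 1240 N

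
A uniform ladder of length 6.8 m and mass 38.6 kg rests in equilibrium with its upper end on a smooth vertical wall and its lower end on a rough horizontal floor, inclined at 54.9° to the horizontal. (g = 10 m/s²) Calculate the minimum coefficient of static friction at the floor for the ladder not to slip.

μ_min ≈ 0.351

ΣF_y = 0: N_floor = 38.6×10 = 386 N.
Torques about the foot: N_wall · 6.8 sin 54.9° = 38.6×10×3.4 cos 54.9° → N_wall = 135.64 N.
ΣF_x = 0: f_floor = N_wall = 135.64 N.
μ_min = f_floor / N_floor = 135.64 / 386 = 0.3514.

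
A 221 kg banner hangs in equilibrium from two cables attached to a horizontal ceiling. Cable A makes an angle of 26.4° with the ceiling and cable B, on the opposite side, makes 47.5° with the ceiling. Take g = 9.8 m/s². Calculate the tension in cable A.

Weight W = 221 × 9.8 = 2166 N acts straight down.
Horizontal: T_A cos 26.4° = T_B cos 47.5°  →  T_B = 1.326 T_A.
Vertical: T_A sin 26.4° + T_B sin 47.5° = 2166.
Substituting the horizontal relation into the vertical equation gives 1.422 T_A = 2166, so T_A = 1523 N.

T_A ≈ 1520 N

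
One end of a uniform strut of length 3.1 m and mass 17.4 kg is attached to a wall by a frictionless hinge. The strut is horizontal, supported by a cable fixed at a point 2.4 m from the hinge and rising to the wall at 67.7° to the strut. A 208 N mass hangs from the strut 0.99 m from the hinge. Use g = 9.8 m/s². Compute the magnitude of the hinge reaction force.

|H| ≈ 199 N

Take torques about the hinge: T sin 67.7° · 2.4 = 17.4×9.8×1.55 + 208×0.99 = 470.23 N·m.
So T = 470.23 / (0.9252 × 2.4) = 211.77 N.
ΣF_x = 0: H_x = T cos 67.7° = 80.356 N.
ΣF_y = 0: H_y = (17.4×9.8 + 208) − T sin 67.7° = 378.52 − 195.93 = 182.59 N.
|H| = √(H_x² + H_y²) = √((80.356)² + (182.59)²) = 199.49 N.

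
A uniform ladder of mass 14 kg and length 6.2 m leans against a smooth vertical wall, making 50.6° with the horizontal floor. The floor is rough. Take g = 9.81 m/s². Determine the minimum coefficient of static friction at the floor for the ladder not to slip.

μ_min ≈ 0.411

ΣF_y = 0: N_floor = 14×9.81 = 137.34 N.
Torques about the foot: N_wall · 6.2 sin 50.6° = 14×9.81×3.1 cos 50.6° → N_wall = 56.406 N.
ΣF_x = 0: f_floor = N_wall = 56.406 N.
μ_min = f_floor / N_floor = 56.406 / 137.34 = 0.4107.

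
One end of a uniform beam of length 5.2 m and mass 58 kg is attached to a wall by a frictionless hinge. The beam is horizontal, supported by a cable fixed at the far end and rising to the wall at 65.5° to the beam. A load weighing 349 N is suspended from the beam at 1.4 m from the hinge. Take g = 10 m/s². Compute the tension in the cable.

Take torques about the hinge: T sin 65.5° · 5.2 = 58×10×2.6 + 349×1.4 = 1996.6 N·m.
So T = 1996.6 / (0.9100 × 5.2) = 421.95 N.

T ≈ 422 N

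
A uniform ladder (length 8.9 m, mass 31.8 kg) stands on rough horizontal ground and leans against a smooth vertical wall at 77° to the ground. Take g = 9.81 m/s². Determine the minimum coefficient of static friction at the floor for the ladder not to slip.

ΣF_y = 0: N_floor = 31.8×9.81 = 311.96 N.
Torques about the foot: N_wall · 8.9 sin 77° = 31.8×9.81×4.45 cos 77° → N_wall = 36.011 N.
ΣF_x = 0: f_floor = N_wall = 36.011 N.
μ_min = f_floor / N_floor = 36.011 / 311.96 = 0.1154.

μ_min ≈ 0.115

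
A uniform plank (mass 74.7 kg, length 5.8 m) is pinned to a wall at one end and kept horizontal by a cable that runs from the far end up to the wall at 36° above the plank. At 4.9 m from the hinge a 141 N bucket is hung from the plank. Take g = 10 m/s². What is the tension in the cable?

T ≈ 838 N

Take torques about the hinge: T sin 36° · 5.8 = 74.7×10×2.9 + 141×4.9 = 2857.2 N·m.
So T = 2857.2 / (0.5878 × 5.8) = 838.1 N.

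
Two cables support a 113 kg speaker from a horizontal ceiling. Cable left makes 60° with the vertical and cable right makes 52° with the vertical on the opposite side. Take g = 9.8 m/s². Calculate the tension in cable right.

T_right ≈ 1030 N

Angles from the horizontal: cable left is 90° − 60° = 30°, cable right is 90° − 52° = 38°.
Weight W = 113 × 9.8 = 1107 N acts straight down.
Horizontal: T_left cos 30° = T_right cos 38°  →  T_left = 0.9099 T_right.
Vertical: T_left sin 30° + T_right sin 38° = 1107.
Substituting the horizontal relation into the vertical equation gives 1.071 T_right = 1107, so T_right = 1034 N.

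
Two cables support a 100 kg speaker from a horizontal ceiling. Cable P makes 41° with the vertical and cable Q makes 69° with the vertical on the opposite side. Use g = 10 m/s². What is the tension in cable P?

T_P ≈ 993 N

Angles from the horizontal: cable P is 90° − 41° = 49°, cable Q is 90° − 69° = 21°.
Weight W = 100 × 10 = 1000 N acts straight down.
Horizontal: T_P cos 49° = T_Q cos 21°  →  T_Q = 0.7027 T_P.
Vertical: T_P sin 49° + T_Q sin 21° = 1000.
Substituting the horizontal relation into the vertical equation gives 1.007 T_P = 1000, so T_P = 993.5 N.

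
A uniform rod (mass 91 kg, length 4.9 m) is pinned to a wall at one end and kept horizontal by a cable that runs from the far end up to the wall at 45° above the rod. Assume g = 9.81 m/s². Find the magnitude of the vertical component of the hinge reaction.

|H_y| ≈ 446 N

Take torques about the hinge: T sin 45° · 4.9 = 91×9.81×2.45 = 2187.1 N·m.
So T = 2187.1 / (0.7071 × 4.9) = 631.24 N.
ΣF_y = 0: H_y = (91×9.81) − T sin 45° = 892.71 − 446.36 = 446.36 N.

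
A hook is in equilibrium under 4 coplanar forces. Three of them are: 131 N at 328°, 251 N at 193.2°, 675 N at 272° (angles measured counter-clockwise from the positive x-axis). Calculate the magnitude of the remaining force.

Sum the known components: ΣF_x = -109.7 N, ΣF_y = -801.3 N.
For equilibrium the remaining force must supply (−ΣF_x, −ΣF_y) = (109.7, 801.3) N.
Magnitude = √((109.7)² + (801.3)²) = 808.8 N; direction = atan2(801.3, 109.7) = 82.2°.

F ≈ 809 N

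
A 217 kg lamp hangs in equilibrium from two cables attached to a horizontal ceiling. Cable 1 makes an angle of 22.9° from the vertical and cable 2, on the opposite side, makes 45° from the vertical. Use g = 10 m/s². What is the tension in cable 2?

T_2 ≈ 911 N

Angles from the horizontal: cable 1 is 90° − 22.9° = 67.1°, cable 2 is 90° − 45° = 45°.
Weight W = 217 × 10 = 2170 N acts straight down.
Horizontal: T_1 cos 67.1° = T_2 cos 45°  →  T_1 = 1.817 T_2.
Vertical: T_1 sin 67.1° + T_2 sin 45° = 2170.
Substituting the horizontal relation into the vertical equation gives 2.381 T_2 = 2170, so T_2 = 911.4 N.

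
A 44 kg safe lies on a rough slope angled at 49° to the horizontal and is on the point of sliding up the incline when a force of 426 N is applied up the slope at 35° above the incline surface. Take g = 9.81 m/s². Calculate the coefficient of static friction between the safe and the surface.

On the verge of sliding up the incline, friction is at its maximum μN and acts down the slope.
Perpendicular to incline: N = W cos 49° − P sin 35° = 283.2 − 244.3 = 38.84 N.
Along incline: P cos 35° − μN = W sin 49° → μ = −(W sin 49° − P cos 35°) / N = 0.5973.

μ ≈ 0.597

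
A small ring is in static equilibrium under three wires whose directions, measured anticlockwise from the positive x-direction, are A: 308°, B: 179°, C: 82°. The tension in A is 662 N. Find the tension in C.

T_C ≈ 518 N

Resolve: ΣF_x = 662 cos 308° + T_B cos 179° + T_C cos 82° = 0.
        ΣF_y = 662 sin 308° + T_B sin 179° + T_C sin 82° = 0.
The known terms sum to (407.6, -521.7) N, so -0.9998 T_B + 0.1392 T_C = -407.6 and 0.0175 T_B + 0.9903 T_C = 521.7.
Solving simultaneously: T_B = 479.8 N, T_C = 518.3 N.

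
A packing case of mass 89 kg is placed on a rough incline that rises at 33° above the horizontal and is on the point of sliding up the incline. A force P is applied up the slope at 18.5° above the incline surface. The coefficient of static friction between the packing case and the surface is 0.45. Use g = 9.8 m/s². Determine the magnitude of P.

P ≈ 737 N

On the verge of sliding up the incline, friction equals μN and acts down the slope.
Perpendicular: N + P sin 18.5° = W cos 33° = 731.5 N.
Along incline: P cos 18.5° = W sin 33° + μN  with W sin 33° = 475 N.
Solving the pair for P and N: P = 737.1 N, N = 497.6 N (and f = μN = 223.9 N).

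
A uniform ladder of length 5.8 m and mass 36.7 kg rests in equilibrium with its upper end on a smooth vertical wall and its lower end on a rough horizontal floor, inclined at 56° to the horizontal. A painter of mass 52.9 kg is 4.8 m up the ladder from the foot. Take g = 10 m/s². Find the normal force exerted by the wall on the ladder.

N_wall ≈ 419 N

Torques about the foot: N_wall · 5.8 sin 56° = 36.7×10×2.9 cos 56° + 52.9×10×4.8 cos 56° → N_wall = 419.07 N.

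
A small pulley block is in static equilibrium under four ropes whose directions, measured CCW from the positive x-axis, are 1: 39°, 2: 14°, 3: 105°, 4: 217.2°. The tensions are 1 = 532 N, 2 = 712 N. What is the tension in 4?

T_4 ≈ 1290 N

Resolve: ΣF_x = 532 cos 39° + 712 cos 14° + T_3 cos 105° + T_4 cos 217.2° = 0.
        ΣF_y = 532 sin 39° + 712 sin 14° + T_3 sin 105° + T_4 sin 217.2° = 0.
The known terms sum to (1104, 507) N, so -0.2588 T_3 − 0.7965 T_4 = -1104 and 0.9659 T_3 − 0.6046 T_4 = -507.
Solving simultaneously: T_3 = 284.9 N, T_4 = 1294 N.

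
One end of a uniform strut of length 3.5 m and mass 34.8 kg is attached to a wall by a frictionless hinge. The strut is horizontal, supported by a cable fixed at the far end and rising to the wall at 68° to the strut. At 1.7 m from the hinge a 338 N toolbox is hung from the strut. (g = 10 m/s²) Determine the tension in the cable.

T ≈ 365 N

Take torques about the hinge: T sin 68° · 3.5 = 34.8×10×1.75 + 338×1.7 = 1183.6 N·m.
So T = 1183.6 / (0.9272 × 3.5) = 364.73 N.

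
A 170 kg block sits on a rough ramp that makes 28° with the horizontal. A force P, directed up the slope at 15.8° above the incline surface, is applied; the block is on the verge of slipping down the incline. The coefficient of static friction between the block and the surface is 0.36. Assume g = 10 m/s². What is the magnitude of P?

P ≈ 298 N

On the verge of sliding down the incline, friction equals μN and acts up the slope.
Perpendicular: N + P sin 15.8° = W cos 28° = 1501 N.
Along incline: P cos 15.8° + μN = W sin 28° with W sin 28° = 798.1 N.
Solving the pair for P and N: P = 298.2 N, N = 1420 N (and f = μN = 511.1 N).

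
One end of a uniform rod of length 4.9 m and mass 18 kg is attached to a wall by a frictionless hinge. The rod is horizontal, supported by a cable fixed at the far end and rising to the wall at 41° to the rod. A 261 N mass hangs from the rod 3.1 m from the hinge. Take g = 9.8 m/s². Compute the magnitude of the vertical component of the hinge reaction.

|H_y| ≈ 184 N

Take torques about the hinge: T sin 41° · 4.9 = 18×9.8×2.45 + 261×3.1 = 1241.3 N·m.
So T = 1241.3 / (0.6561 × 4.9) = 386.13 N.
ΣF_y = 0: H_y = (18×9.8 + 261) − T sin 41° = 437.4 − 253.32 = 184.08 N.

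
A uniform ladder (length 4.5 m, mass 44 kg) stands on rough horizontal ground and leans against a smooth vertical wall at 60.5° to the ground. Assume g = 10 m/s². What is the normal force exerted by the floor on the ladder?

N_floor ≈ 440 N

ΣF_y = 0: N_floor = 44×10 = 440 N.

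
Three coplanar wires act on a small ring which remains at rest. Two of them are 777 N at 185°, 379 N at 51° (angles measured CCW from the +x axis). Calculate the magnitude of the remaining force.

F ≈ 582 N

Sum the known components: ΣF_x = -535.5 N, ΣF_y = 226.8 N.
For equilibrium the remaining force must supply (−ΣF_x, −ΣF_y) = (535.5, -226.8) N.
Magnitude = √((535.5)² + (-226.8)²) = 581.6 N; direction = atan2(-226.8, 535.5) = 337.0°.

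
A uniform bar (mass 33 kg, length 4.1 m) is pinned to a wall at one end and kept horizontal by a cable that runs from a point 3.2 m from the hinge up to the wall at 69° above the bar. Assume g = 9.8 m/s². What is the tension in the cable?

Take torques about the hinge: T sin 69° · 3.2 = 33×9.8×2.05 = 662.97 N·m.
So T = 662.97 / (0.9336 × 3.2) = 221.92 N.

T ≈ 222 N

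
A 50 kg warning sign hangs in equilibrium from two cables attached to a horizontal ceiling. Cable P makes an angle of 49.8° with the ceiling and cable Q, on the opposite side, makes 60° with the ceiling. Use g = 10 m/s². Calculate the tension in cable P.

Weight W = 50 × 10 = 500 N acts straight down.
Horizontal: T_P cos 49.8° = T_Q cos 60°  →  T_Q = 1.291 T_P.
Vertical: T_P sin 49.8° + T_Q sin 60° = 500.
Substituting the horizontal relation into the vertical equation gives 1.882 T_P = 500, so T_P = 265.7 N.

T_P ≈ 266 N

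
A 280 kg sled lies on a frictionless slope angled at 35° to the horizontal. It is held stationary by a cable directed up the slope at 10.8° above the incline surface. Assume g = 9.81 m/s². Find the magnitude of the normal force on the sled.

N ≈ 1950 N

Take axes along and perpendicular to the incline. Weight components: W sin 35° = 1575 N down-slope, W cos 35° = 2250 N into the surface.
Along incline: T cos 10.8° = W sin 35° → T = 1604 N.
Perpendicular: N = W cos 35° − T sin 10.8° = 1950 N.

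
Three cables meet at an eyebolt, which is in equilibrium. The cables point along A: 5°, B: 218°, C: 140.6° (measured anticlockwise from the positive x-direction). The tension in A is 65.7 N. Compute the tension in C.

T_C ≈ 36.7 N

Resolve: ΣF_x = 65.7 cos 5° + T_B cos 218° + T_C cos 140.6° = 0.
        ΣF_y = 65.7 sin 5° + T_B sin 218° + T_C sin 140.6° = 0.
The known terms sum to (65.45, 5.726) N, so -0.7880 T_B − 0.7727 T_C = -65.45 and -0.6157 T_B + 0.6347 T_C = -5.726.
Solving simultaneously: T_B = 47.10 N, T_C = 36.67 N.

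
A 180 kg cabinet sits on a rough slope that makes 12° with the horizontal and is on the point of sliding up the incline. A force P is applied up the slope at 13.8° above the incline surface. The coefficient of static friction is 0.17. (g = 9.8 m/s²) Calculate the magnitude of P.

P ≈ 652 N

On the verge of sliding up the incline, friction equals μN and acts down the slope.
Perpendicular: N + P sin 13.8° = W cos 12° = 1725 N.
Along incline: P cos 13.8° = W sin 12° + μN  with W sin 12° = 366.8 N.
Solving the pair for P and N: P = 652.5 N, N = 1570 N (and f = μN = 266.9 N).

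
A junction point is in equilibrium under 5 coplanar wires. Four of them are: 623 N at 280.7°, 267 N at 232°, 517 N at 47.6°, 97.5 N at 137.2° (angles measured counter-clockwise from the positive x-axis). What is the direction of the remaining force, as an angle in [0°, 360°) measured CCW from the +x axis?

θ ≈ 121°

Sum the known components: ΣF_x = 228.4 N, ΣF_y = -374.5 N.
For equilibrium the remaining force must supply (−ΣF_x, −ΣF_y) = (-228.4, 374.5) N.
Magnitude = √((-228.4)² + (374.5)²) = 438.7 N; direction = atan2(374.5, -228.4) = 121.4°.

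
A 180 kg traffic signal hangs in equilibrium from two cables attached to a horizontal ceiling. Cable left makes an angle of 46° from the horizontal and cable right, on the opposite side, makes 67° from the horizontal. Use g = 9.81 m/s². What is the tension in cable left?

T_left ≈ 750 N

Weight W = 180 × 9.81 = 1766 N acts straight down.
Horizontal: T_left cos 46° = T_right cos 67°  →  T_right = 1.778 T_left.
Vertical: T_left sin 46° + T_right sin 67° = 1766.
Substituting the horizontal relation into the vertical equation gives 2.356 T_left = 1766, so T_left = 749.5 N.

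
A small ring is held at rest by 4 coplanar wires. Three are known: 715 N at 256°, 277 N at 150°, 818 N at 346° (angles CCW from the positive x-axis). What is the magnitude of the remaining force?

Sum the known components: ΣF_x = 380.8 N, ΣF_y = -753.2 N.
For equilibrium the remaining force must supply (−ΣF_x, −ΣF_y) = (-380.8, 753.2) N.
Magnitude = √((-380.8)² + (753.2)²) = 844 N; direction = atan2(753.2, -380.8) = 116.8°.

F ≈ 844 N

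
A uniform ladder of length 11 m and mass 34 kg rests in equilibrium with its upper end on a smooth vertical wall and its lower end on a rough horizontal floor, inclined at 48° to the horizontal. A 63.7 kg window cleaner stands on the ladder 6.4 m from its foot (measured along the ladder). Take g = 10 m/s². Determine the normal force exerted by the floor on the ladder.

N_floor ≈ 977 N

ΣF_y = 0: N_floor = 34×10 + 63.7×10 = 977 N.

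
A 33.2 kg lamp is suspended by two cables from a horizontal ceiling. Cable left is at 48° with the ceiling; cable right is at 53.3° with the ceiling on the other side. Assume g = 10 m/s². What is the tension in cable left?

T_left ≈ 202 N

Weight W = 33.2 × 10 = 332 N acts straight down.
Horizontal: T_left cos 48° = T_right cos 53.3°  →  T_right = 1.12 T_left.
Vertical: T_left sin 48° + T_right sin 53.3° = 332.
Substituting the horizontal relation into the vertical equation gives 1.641 T_left = 332, so T_left = 202.3 N.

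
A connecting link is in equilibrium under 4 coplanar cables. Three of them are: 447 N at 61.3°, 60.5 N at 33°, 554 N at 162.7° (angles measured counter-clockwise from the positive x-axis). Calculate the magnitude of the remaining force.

F ≈ 646 N

Sum the known components: ΣF_x = -263.5 N, ΣF_y = 589.8 N.
For equilibrium the remaining force must supply (−ΣF_x, −ΣF_y) = (263.5, -589.8) N.
Magnitude = √((263.5)² + (-589.8)²) = 646 N; direction = atan2(-589.8, 263.5) = 294.1°.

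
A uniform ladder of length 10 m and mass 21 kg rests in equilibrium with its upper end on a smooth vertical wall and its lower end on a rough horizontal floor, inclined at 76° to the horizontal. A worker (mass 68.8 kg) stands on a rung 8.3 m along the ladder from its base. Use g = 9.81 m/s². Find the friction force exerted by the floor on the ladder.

f ≈ 165 N

Torques about the foot: N_wall · 10 sin 76° = 21×9.81×5 cos 76° + 68.8×9.81×8.3 cos 76° → N_wall = 165.35 N.
ΣF_x = 0: f_floor = N_wall = 165.35 N.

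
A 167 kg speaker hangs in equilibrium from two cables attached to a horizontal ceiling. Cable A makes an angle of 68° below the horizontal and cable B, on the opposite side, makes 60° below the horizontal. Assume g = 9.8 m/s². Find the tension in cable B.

Weight W = 167 × 9.8 = 1637 N acts straight down.
Horizontal: T_A cos 68° = T_B cos 60°  →  T_A = 1.335 T_B.
Vertical: T_A sin 68° + T_B sin 60° = 1637.
Substituting the horizontal relation into the vertical equation gives 2.104 T_B = 1637, so T_B = 778 N.

T_B ≈ 778 N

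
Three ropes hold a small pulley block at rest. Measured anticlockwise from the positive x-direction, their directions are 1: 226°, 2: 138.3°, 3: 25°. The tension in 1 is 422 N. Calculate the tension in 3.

Resolve: ΣF_x = 422 cos 226° + T_2 cos 138.3° + T_3 cos 25° = 0.
        ΣF_y = 422 sin 226° + T_2 sin 138.3° + T_3 sin 25° = 0.
The known terms sum to (-293.1, -303.6) N, so -0.7466 T_2 + 0.9063 T_3 = 293.1 and 0.6652 T_2 + 0.4226 T_3 = 303.6.
Solving simultaneously: T_2 = 164.7 N, T_3 = 459.1 N.

T_3 ≈ 459 N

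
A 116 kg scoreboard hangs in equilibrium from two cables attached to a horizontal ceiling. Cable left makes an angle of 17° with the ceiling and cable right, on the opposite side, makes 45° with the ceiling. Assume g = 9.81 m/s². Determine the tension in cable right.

T_right ≈ 1230 N

Weight W = 116 × 9.81 = 1138 N acts straight down.
Horizontal: T_left cos 17° = T_right cos 45°  →  T_left = 0.7394 T_right.
Vertical: T_left sin 17° + T_right sin 45° = 1138.
Substituting the horizontal relation into the vertical equation gives 0.9233 T_right = 1138, so T_right = 1233 N.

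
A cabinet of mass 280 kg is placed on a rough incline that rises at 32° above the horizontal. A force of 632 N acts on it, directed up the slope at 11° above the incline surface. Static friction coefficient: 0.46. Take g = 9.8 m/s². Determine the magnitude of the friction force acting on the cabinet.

Axes along / perpendicular to the incline. W sin 32° = 1454 N down-slope; W cos 32° = 2327 N into the surface.
Perpendicular: N = W cos 32° − P sin 11° = 2327 − 120.6 = 2206 N.
Along incline: P cos 11° + f = W sin 32° (friction acts up-slope) → f = 1454 − 620.4 = 833.7 N.
|f| = 833.7 N ≤ μN = 1015 N, so the cabinet is indeed static.

f ≈ 834 N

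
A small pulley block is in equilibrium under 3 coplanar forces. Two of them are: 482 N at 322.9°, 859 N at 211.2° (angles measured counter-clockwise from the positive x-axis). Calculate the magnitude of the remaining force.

Sum the known components: ΣF_x = -350.3 N, ΣF_y = -735.7 N.
For equilibrium the remaining force must supply (−ΣF_x, −ΣF_y) = (350.3, 735.7) N.
Magnitude = √((350.3)² + (735.7)²) = 814.9 N; direction = atan2(735.7, 350.3) = 64.5°.

F ≈ 815 N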